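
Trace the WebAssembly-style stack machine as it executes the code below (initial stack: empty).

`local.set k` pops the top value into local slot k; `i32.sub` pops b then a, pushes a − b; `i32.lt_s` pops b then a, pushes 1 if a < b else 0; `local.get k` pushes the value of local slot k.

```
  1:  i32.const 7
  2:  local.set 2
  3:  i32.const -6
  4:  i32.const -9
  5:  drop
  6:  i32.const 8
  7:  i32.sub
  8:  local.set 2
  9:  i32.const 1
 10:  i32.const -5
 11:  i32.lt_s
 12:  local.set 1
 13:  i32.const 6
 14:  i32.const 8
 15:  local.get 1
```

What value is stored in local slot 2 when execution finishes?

-14

i32.const 7  : 7
local.set 2  : (empty)
i32.const -6 : -6
i32.const -9 : -6 -9
drop         : -6
i32.const 8  : -6 8
i32.sub      : -14
local.set 2  : (empty)
i32.const 1  : 1
i32.const -5 : 1 -5
i32.lt_s     : 0
local.set 1  : (empty)
i32.const 6  : 6
i32.const 8  : 6 8
local.get 1  : 6 8 0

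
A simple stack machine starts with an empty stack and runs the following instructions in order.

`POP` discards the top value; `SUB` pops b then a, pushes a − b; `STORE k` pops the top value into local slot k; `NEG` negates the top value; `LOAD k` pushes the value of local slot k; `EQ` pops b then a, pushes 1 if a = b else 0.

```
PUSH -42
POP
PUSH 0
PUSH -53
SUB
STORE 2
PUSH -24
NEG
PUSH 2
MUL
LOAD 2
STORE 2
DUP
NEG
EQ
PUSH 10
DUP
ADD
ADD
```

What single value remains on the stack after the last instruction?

20

PUSH -42  -42
POP       (empty)
PUSH 0    0
PUSH -53  0 -53
SUB       53
STORE 2   (empty)
PUSH -24  -24
NEG       24
PUSH 2    24 2
MUL       48
LOAD 2    48 53
STORE 2   48
DUP       48 48
NEG       48 -48
EQ        0
PUSH 10   0 10
DUP       0 10 10
ADD       0 20
ADD       20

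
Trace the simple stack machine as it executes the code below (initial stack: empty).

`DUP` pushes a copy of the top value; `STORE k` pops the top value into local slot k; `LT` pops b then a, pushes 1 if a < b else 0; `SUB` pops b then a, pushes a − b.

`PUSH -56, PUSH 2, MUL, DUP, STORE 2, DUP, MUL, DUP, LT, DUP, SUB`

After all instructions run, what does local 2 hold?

PUSH -56 : [-56]
PUSH 2   : [-56, 2]
MUL      : [-112]
DUP      : [-112, -112]
STORE 2  : [-112]
DUP      : [-112, -112]
MUL      : [12544]
DUP      : [12544, 12544]
LT       : [0]
DUP      : [0, 0]
SUB      : [0]

-112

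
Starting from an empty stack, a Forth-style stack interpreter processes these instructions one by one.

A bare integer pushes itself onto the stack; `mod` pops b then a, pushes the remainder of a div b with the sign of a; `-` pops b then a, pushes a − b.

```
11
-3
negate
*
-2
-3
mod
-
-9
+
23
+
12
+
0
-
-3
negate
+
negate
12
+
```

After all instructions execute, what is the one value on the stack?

11      11
-3      11 -3
negate  11 3
*       33
-2      33 -2
-3      33 -2 -3
mod     33 -2
-       35
-9      35 -9
+       26
23      26 23
+       49
12      49 12
+       61
0       61 0
-       61
-3      61 -3
negate  61 3
+       64
negate  -64
12      -64 12
+       -52

-52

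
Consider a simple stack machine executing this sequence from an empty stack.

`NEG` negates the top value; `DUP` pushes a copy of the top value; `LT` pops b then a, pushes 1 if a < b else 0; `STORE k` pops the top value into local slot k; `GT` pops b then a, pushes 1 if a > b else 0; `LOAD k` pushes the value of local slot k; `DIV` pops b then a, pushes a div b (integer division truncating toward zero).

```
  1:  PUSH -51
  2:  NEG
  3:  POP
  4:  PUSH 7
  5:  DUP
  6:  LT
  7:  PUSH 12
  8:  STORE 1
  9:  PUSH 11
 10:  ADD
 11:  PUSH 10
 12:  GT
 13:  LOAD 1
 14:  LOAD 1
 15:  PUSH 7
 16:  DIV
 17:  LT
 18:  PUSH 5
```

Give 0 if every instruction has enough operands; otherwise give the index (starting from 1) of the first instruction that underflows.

PUSH -51 : [-51]
NEG      : [51]
POP      : []
PUSH 7   : [7]
DUP      : [7, 7]
LT       : [0]
PUSH 12  : [0, 12]
STORE 1  : [0]
PUSH 11  : [0, 11]
ADD      : [11]
PUSH 10  : [11, 10]
GT       : [1]
LOAD 1   : [1, 12]
LOAD 1   : [1, 12, 12]
PUSH 7   : [1, 12, 12, 7]
DIV      : [1, 12, 1]
LT       : [1, 0]
PUSH 5   : [1, 0, 5]

0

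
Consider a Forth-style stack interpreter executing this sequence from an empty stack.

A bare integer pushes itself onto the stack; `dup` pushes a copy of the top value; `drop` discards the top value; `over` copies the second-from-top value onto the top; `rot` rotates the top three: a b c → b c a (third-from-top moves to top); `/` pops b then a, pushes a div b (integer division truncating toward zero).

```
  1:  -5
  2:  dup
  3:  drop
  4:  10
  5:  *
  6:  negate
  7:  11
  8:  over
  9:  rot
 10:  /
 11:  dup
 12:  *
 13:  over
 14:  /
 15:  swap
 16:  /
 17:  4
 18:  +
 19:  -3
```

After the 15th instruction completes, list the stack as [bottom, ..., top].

-5     → [-5]
dup    → [-5, -5]
drop   → [-5]
10     → [-5, 10]
*      → [-50]
negate → [50]
11     → [50, 11]
over   → [50, 11, 50]
rot    → [11, 50, 50]
/      → [11, 1]
dup    → [11, 1, 1]
*      → [11, 1]
over   → [11, 1, 11]
/      → [11, 0]
swap   → [0, 11]

[0, 11]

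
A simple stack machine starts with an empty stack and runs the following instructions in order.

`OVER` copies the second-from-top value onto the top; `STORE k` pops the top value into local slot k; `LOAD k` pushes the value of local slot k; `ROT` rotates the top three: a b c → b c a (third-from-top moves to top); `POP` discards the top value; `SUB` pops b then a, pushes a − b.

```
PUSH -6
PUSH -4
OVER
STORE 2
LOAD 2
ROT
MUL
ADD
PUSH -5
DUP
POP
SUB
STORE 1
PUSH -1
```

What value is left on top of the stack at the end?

PUSH -6 -> -6
PUSH -4 -> -6 -4
OVER    -> -6 -4 -6
STORE 2 -> -6 -4
LOAD 2  -> -6 -4 -6
ROT     -> -4 -6 -6
MUL     -> -4 36
ADD     -> 32
PUSH -5 -> 32 -5
DUP     -> 32 -5 -5
POP     -> 32 -5
SUB     -> 37
STORE 1 -> (empty)
PUSH -1 -> -1

-1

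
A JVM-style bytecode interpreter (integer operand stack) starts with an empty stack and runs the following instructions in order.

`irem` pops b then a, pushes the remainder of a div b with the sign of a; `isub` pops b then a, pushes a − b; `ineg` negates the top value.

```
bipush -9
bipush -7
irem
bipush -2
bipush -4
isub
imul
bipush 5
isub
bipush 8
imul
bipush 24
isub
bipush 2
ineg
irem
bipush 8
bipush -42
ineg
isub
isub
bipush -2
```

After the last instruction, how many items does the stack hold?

2

bipush -9  -> [-9]
bipush -7  -> [-9, -7]
irem       -> [-2]
bipush -2  -> [-2, -2]
bipush -4  -> [-2, -2, -4]
isub       -> [-2, 2]
imul       -> [-4]
bipush 5   -> [-4, 5]
isub       -> [-9]
bipush 8   -> [-9, 8]
imul       -> [-72]
bipush 24  -> [-72, 24]
isub       -> [-96]
bipush 2   -> [-96, 2]
ineg       -> [-96, -2]
irem       -> [0]
bipush 8   -> [0, 8]
bipush -42 -> [0, 8, -42]
ineg       -> [0, 8, 42]
isub       -> [0, -34]
isub       -> [34]
bipush -2  -> [34, -2]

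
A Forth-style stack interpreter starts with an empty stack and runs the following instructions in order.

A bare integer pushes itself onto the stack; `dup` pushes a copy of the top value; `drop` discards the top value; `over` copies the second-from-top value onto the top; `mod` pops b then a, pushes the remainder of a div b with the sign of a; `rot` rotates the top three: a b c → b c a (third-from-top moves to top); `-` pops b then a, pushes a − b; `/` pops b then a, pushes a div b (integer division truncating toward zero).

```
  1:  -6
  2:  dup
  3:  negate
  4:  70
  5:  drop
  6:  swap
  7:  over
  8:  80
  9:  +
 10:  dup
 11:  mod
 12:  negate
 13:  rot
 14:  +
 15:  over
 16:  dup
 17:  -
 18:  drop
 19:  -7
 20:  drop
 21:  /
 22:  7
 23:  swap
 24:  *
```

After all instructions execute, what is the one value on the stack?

-7

-6      [-6]
dup     [-6, -6]
negate  [-6, 6]
70      [-6, 6, 70]
drop    [-6, 6]
swap    [6, -6]
over    [6, -6, 6]
80      [6, -6, 6, 80]
+       [6, -6, 86]
dup     [6, -6, 86, 86]
mod     [6, -6, 0]
negate  [6, -6, 0]
rot     [-6, 0, 6]
+       [-6, 6]
over    [-6, 6, -6]
dup     [-6, 6, -6, -6]
-       [-6, 6, 0]
drop    [-6, 6]
-7      [-6, 6, -7]
drop    [-6, 6]
/       [-1]
7       [-1, 7]
swap    [7, -1]
*       [-7]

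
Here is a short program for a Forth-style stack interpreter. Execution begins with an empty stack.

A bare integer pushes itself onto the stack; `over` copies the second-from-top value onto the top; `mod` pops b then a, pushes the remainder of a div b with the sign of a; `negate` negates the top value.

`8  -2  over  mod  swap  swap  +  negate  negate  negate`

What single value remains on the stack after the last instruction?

8      → 8
-2     → 8 -2
over   → 8 -2 8
mod    → 8 -2
swap   → -2 8
swap   → 8 -2
+      → 6
negate → -6
negate → 6
negate → -6

-6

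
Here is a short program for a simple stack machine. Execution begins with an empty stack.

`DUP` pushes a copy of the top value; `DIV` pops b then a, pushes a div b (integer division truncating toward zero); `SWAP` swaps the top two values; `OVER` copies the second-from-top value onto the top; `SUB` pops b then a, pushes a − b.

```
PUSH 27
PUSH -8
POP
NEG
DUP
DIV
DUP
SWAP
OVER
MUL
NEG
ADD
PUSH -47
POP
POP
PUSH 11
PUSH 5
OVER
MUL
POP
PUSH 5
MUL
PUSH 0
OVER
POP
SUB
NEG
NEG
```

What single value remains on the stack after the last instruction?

PUSH 27  -> [27]
PUSH -8  -> [27, -8]
POP      -> [27]
NEG      -> [-27]
DUP      -> [-27, -27]
DIV      -> [1]
DUP      -> [1, 1]
SWAP     -> [1, 1]
OVER     -> [1, 1, 1]
MUL      -> [1, 1]
NEG      -> [1, -1]
ADD      -> [0]
PUSH -47 -> [0, -47]
POP      -> [0]
POP      -> []
PUSH 11  -> [11]
PUSH 5   -> [11, 5]
OVER     -> [11, 5, 11]
MUL      -> [11, 55]
POP      -> [11]
PUSH 5   -> [11, 5]
MUL      -> [55]
PUSH 0   -> [55, 0]
OVER     -> [55, 0, 55]
POP      -> [55, 0]
SUB      -> [55]
NEG      -> [-55]
NEG      -> [55]

55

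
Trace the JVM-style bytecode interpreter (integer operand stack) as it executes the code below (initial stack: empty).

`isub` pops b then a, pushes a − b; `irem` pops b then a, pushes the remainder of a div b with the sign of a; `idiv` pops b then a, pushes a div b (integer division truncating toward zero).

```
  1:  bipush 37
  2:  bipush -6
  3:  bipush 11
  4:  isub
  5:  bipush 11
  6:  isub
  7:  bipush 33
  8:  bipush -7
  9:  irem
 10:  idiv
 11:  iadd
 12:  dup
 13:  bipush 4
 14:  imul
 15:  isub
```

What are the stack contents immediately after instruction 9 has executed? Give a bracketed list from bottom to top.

bipush 37  [37]
bipush -6  [37, -6]
bipush 11  [37, -6, 11]
isub       [37, -17]
bipush 11  [37, -17, 11]
isub       [37, -28]
bipush 33  [37, -28, 33]
bipush -7  [37, -28, 33, -7]
irem       [37, -28, 5]

[37, -28, 5]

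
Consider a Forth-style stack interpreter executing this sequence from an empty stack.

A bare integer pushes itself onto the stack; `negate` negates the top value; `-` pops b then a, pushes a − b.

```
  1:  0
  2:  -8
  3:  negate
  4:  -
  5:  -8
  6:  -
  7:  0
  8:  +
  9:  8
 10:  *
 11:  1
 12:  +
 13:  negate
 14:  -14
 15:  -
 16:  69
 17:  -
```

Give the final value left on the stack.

-56

0       [0]
-8      [0, -8]
negate  [0, 8]
-       [-8]
-8      [-8, -8]
-       [0]
0       [0, 0]
+       [0]
8       [0, 8]
*       [0]
1       [0, 1]
+       [1]
negate  [-1]
-14     [-1, -14]
-       [13]
69      [13, 69]
-       [-56]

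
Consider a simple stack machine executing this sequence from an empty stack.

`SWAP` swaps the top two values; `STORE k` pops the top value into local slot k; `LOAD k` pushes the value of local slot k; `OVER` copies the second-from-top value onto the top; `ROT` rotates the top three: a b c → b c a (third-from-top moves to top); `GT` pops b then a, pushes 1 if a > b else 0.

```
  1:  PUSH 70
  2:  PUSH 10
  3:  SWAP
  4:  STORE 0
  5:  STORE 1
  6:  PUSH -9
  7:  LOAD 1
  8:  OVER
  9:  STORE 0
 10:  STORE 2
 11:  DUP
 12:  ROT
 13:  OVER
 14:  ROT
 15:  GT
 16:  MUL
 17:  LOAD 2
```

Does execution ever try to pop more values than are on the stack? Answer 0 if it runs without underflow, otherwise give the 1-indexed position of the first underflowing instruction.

PUSH 70 -> 70
PUSH 10 -> 70 10
SWAP    -> 10 70
STORE 0 -> 10
STORE 1 -> (empty)
PUSH -9 -> -9
LOAD 1  -> -9 10
OVER    -> -9 10 -9
STORE 0 -> -9 10
STORE 2 -> -9
DUP     -> -9 -9
ROT  — needs 3 operands, stack has 2 → underflow

12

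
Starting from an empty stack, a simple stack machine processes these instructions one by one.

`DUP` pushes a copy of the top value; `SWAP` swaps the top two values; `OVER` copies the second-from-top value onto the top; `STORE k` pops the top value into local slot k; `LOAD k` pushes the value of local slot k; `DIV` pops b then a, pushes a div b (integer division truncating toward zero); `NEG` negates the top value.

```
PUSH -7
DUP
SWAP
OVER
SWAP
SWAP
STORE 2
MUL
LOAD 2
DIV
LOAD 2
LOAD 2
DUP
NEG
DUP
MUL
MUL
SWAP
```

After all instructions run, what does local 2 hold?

PUSH -7 -> -7
DUP     -> -7 -7
SWAP    -> -7 -7
OVER    -> -7 -7 -7
SWAP    -> -7 -7 -7
SWAP    -> -7 -7 -7
STORE 2 -> -7 -7
MUL     -> 49
LOAD 2  -> 49 -7
DIV     -> -7
LOAD 2  -> -7 -7
LOAD 2  -> -7 -7 -7
DUP     -> -7 -7 -7 -7
NEG     -> -7 -7 -7 7
DUP     -> -7 -7 -7 7 7
MUL     -> -7 -7 -7 49
MUL     -> -7 -7 -343
SWAP    -> -7 -343 -7

-7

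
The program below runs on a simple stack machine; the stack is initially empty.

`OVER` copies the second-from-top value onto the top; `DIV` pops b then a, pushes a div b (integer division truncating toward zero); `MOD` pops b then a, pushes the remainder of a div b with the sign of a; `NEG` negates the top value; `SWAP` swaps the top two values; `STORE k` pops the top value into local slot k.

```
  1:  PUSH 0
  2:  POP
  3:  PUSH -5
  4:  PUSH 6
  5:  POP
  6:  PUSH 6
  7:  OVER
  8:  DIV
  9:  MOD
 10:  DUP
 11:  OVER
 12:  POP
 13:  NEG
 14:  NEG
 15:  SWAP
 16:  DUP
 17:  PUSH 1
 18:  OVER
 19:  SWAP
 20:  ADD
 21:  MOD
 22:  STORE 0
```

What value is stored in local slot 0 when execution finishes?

PUSH 0   [0]
POP      []
PUSH -5  [-5]
PUSH 6   [-5, 6]
POP      [-5]
PUSH 6   [-5, 6]
OVER     [-5, 6, -5]
DIV      [-5, -1]
MOD      [0]
DUP      [0, 0]
OVER     [0, 0, 0]
POP      [0, 0]
NEG      [0, 0]
NEG      [0, 0]
SWAP     [0, 0]
DUP      [0, 0, 0]
PUSH 1   [0, 0, 0, 1]
OVER     [0, 0, 0, 1, 0]
SWAP     [0, 0, 0, 0, 1]
ADD      [0, 0, 0, 1]
MOD      [0, 0, 0]
STORE 0  [0, 0]

0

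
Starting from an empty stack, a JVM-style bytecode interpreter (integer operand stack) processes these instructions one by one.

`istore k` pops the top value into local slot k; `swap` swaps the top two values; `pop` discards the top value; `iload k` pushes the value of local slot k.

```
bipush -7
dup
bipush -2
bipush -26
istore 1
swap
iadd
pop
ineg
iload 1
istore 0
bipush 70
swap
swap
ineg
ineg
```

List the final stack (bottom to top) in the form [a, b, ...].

[7, 70]

bipush -7  : [-7]
dup        : [-7, -7]
bipush -2  : [-7, -7, -2]
bipush -26 : [-7, -7, -2, -26]
istore 1   : [-7, -7, -2]
swap       : [-7, -2, -7]
iadd       : [-7, -9]
pop        : [-7]
ineg       : [7]
iload 1    : [7, -26]
istore 0   : [7]
bipush 70  : [7, 70]
swap       : [70, 7]
swap       : [7, 70]
ineg       : [7, -70]
ineg       : [7, 70]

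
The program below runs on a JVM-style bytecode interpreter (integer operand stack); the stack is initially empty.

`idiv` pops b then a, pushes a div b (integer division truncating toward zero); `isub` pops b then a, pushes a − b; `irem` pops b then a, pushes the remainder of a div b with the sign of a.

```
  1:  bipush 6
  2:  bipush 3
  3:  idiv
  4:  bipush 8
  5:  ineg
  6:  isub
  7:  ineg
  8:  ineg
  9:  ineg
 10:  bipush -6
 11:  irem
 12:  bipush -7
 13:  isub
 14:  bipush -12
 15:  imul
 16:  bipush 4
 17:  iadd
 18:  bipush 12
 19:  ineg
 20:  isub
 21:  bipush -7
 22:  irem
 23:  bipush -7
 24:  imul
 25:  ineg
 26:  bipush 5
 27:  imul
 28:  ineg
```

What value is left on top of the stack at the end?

bipush 6   : [6]
bipush 3   : [6, 3]
idiv       : [2]
bipush 8   : [2, 8]
ineg       : [2, -8]
isub       : [10]
ineg       : [-10]
ineg       : [10]
ineg       : [-10]
bipush -6  : [-10, -6]
irem       : [-4]
bipush -7  : [-4, -7]
isub       : [3]
bipush -12 : [3, -12]
imul       : [-36]
bipush 4   : [-36, 4]
iadd       : [-32]
bipush 12  : [-32, 12]
ineg       : [-32, -12]
isub       : [-20]
bipush -7  : [-20, -7]
irem       : [-6]
bipush -7  : [-6, -7]
imul       : [42]
ineg       : [-42]
bipush 5   : [-42, 5]
imul       : [-210]
ineg       : [210]

210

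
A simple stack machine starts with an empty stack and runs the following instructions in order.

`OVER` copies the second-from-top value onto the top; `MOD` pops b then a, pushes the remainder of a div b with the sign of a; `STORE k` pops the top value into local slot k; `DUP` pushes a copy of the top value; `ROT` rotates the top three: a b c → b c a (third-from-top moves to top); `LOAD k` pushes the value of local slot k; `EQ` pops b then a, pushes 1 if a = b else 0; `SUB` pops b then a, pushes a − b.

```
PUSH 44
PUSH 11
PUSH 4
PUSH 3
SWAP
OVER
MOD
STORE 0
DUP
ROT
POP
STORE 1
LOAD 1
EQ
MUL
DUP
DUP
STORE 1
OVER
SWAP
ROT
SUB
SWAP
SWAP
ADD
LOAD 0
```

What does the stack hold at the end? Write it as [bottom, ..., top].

[44, 1]

PUSH 44 : [44]
PUSH 11 : [44, 11]
PUSH 4  : [44, 11, 4]
PUSH 3  : [44, 11, 4, 3]
SWAP    : [44, 11, 3, 4]
OVER    : [44, 11, 3, 4, 3]
MOD     : [44, 11, 3, 1]
STORE 0 : [44, 11, 3]
DUP     : [44, 11, 3, 3]
ROT     : [44, 3, 3, 11]
POP     : [44, 3, 3]
STORE 1 : [44, 3]
LOAD 1  : [44, 3, 3]
EQ      : [44, 1]
MUL     : [44]
DUP     : [44, 44]
DUP     : [44, 44, 44]
STORE 1 : [44, 44]
OVER    : [44, 44, 44]
SWAP    : [44, 44, 44]
ROT     : [44, 44, 44]
SUB     : [44, 0]
SWAP    : [0, 44]
SWAP    : [44, 0]
ADD     : [44]
LOAD 0  : [44, 1]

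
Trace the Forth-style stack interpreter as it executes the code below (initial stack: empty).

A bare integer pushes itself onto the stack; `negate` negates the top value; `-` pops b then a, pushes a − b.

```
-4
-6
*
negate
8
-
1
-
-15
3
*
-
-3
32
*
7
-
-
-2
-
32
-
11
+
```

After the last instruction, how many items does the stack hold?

1

-4     -> [-4]
-6     -> [-4, -6]
*      -> [24]
negate -> [-24]
8      -> [-24, 8]
-      -> [-32]
1      -> [-32, 1]
-      -> [-33]
-15    -> [-33, -15]
3      -> [-33, -15, 3]
*      -> [-33, -45]
-      -> [12]
-3     -> [12, -3]
32     -> [12, -3, 32]
*      -> [12, -96]
7      -> [12, -96, 7]
-      -> [12, -103]
-      -> [115]
-2     -> [115, -2]
-      -> [117]
32     -> [117, 32]
-      -> [85]
11     -> [85, 11]
+      -> [96]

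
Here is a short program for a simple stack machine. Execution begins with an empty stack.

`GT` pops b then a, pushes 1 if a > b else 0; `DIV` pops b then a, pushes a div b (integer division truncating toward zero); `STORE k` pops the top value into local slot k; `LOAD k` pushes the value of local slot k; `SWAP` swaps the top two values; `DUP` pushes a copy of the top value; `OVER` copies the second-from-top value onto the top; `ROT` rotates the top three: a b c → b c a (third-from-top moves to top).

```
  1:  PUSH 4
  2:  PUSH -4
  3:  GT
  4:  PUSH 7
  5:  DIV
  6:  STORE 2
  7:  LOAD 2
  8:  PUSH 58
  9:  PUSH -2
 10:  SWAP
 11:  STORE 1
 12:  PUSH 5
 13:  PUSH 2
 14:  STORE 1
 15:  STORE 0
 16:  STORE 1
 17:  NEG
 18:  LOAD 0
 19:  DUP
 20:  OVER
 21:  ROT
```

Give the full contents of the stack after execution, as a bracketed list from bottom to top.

[0, 5, 5, 5]

PUSH 4  : [4]
PUSH -4 : [4, -4]
GT      : [1]
PUSH 7  : [1, 7]
DIV     : [0]
STORE 2 : []
LOAD 2  : [0]
PUSH 58 : [0, 58]
PUSH -2 : [0, 58, -2]
SWAP    : [0, -2, 58]
STORE 1 : [0, -2]
PUSH 5  : [0, -2, 5]
PUSH 2  : [0, -2, 5, 2]
STORE 1 : [0, -2, 5]
STORE 0 : [0, -2]
STORE 1 : [0]
NEG     : [0]
LOAD 0  : [0, 5]
DUP     : [0, 5, 5]
OVER    : [0, 5, 5, 5]
ROT     : [0, 5, 5, 5]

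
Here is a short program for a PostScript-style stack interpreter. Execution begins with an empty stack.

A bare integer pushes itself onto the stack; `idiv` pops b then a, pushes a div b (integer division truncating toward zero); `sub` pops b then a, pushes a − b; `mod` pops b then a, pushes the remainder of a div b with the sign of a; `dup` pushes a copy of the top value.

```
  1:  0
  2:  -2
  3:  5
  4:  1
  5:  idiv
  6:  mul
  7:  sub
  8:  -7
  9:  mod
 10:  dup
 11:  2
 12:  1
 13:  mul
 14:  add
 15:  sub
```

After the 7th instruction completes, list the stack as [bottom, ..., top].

[10]

0    → 0
-2   → 0 -2
5    → 0 -2 5
1    → 0 -2 5 1
idiv → 0 -2 5
mul  → 0 -10
sub  → 10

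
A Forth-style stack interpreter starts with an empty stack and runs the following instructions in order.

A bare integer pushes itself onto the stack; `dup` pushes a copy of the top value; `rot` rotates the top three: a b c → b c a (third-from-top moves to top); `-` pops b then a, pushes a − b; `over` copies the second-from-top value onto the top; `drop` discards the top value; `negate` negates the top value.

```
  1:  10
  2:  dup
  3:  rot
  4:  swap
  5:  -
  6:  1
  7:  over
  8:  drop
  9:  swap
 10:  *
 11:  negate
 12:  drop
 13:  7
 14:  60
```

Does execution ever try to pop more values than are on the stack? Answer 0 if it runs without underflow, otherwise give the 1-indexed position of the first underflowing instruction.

10   [10]
dup  [10, 10]
rot  — needs 3 operands, stack has 2 → underflow

3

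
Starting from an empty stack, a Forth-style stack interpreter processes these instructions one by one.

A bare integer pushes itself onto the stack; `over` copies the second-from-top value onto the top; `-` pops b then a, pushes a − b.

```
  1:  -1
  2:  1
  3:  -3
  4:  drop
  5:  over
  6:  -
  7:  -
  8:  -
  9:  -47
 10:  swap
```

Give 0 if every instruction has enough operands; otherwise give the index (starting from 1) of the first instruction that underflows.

-1   → -1
1    → -1 1
-3   → -1 1 -3
drop → -1 1
over → -1 1 -1
-    → -1 2
-    → -3
-  — needs 2 operands, stack has 1 → underflow

8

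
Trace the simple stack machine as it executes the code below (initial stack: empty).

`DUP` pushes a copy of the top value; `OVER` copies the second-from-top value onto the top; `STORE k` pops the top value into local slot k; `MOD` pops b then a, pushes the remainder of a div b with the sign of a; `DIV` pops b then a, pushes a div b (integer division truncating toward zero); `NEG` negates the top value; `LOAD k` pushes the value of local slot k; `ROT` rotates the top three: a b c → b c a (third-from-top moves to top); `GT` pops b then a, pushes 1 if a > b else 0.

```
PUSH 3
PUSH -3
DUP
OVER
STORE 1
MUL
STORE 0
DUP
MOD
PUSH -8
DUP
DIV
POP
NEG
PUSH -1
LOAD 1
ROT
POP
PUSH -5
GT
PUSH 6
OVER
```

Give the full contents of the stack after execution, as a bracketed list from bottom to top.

PUSH 3  : [3]
PUSH -3 : [3, -3]
DUP     : [3, -3, -3]
OVER    : [3, -3, -3, -3]
STORE 1 : [3, -3, -3]
MUL     : [3, 9]
STORE 0 : [3]
DUP     : [3, 3]
MOD     : [0]
PUSH -8 : [0, -8]
DUP     : [0, -8, -8]
DIV     : [0, 1]
POP     : [0]
NEG     : [0]
PUSH -1 : [0, -1]
LOAD 1  : [0, -1, -3]
ROT     : [-1, -3, 0]
POP     : [-1, -3]
PUSH -5 : [-1, -3, -5]
GT      : [-1, 1]
PUSH 6  : [-1, 1, 6]
OVER    : [-1, 1, 6, 1]

[-1, 1, 6, 1]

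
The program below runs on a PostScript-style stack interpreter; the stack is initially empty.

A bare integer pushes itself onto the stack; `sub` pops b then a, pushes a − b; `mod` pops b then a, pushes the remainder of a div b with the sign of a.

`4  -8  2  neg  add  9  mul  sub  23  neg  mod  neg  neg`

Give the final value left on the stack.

2

4   → 4
-8  → 4 -8
2   → 4 -8 2
neg → 4 -8 -2
add → 4 -10
9   → 4 -10 9
mul → 4 -90
sub → 94
23  → 94 23
neg → 94 -23
mod → 2
neg → -2
neg → 2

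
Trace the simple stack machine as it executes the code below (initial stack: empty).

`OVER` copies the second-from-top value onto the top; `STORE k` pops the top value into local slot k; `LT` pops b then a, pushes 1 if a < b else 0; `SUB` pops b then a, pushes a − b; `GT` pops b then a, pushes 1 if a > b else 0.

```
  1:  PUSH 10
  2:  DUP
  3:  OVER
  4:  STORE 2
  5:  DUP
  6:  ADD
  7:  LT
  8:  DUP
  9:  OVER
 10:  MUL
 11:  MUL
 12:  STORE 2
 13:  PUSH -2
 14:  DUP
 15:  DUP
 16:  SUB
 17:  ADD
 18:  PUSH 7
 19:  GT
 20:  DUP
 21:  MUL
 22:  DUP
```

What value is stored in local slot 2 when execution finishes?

1

PUSH 10 → [10]
DUP     → [10, 10]
OVER    → [10, 10, 10]
STORE 2 → [10, 10]
DUP     → [10, 10, 10]
ADD     → [10, 20]
LT      → [1]
DUP     → [1, 1]
OVER    → [1, 1, 1]
MUL     → [1, 1]
MUL     → [1]
STORE 2 → []
PUSH -2 → [-2]
DUP     → [-2, -2]
DUP     → [-2, -2, -2]
SUB     → [-2, 0]
ADD     → [-2]
PUSH 7  → [-2, 7]
GT      → [0]
DUP     → [0, 0]
MUL     → [0]
DUP     → [0, 0]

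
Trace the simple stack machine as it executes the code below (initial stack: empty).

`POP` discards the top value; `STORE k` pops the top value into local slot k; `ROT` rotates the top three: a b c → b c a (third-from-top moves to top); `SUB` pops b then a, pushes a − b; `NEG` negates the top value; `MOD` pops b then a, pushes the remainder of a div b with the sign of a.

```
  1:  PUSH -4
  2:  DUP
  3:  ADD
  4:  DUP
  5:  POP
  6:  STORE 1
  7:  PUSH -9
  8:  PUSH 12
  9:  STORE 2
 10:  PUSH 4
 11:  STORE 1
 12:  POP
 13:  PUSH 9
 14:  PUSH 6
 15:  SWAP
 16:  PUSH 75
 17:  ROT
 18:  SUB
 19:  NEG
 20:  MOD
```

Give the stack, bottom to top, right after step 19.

[9, -69]

PUSH -4 -> -4
DUP     -> -4 -4
ADD     -> -8
DUP     -> -8 -8
POP     -> -8
STORE 1 -> (empty)
PUSH -9 -> -9
PUSH 12 -> -9 12
STORE 2 -> -9
PUSH 4  -> -9 4
STORE 1 -> -9
POP     -> (empty)
PUSH 9  -> 9
PUSH 6  -> 9 6
SWAP    -> 6 9
PUSH 75 -> 6 9 75
ROT     -> 9 75 6
SUB     -> 9 69
NEG     -> 9 -69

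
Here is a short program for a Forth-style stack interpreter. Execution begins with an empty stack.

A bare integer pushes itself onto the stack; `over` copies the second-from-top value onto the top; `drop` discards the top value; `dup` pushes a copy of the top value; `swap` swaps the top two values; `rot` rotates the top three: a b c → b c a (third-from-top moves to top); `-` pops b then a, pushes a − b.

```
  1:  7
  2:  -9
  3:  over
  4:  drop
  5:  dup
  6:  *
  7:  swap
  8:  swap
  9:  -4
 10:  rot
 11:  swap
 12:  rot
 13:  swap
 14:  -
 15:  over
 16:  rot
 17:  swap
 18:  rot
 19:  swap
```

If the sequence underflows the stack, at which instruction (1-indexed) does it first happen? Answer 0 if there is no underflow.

7     [7]
-9    [7, -9]
over  [7, -9, 7]
drop  [7, -9]
dup   [7, -9, -9]
*     [7, 81]
swap  [81, 7]
swap  [7, 81]
-4    [7, 81, -4]
rot   [81, -4, 7]
swap  [81, 7, -4]
rot   [7, -4, 81]
swap  [7, 81, -4]
-     [7, 85]
over  [7, 85, 7]
rot   [85, 7, 7]
swap  [85, 7, 7]
rot   [7, 7, 85]
swap  [7, 85, 7]

0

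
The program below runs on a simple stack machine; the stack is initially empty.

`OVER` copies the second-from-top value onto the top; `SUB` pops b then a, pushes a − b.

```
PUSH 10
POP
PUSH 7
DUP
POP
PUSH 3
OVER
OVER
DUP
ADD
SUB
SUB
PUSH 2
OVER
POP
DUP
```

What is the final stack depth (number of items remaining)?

PUSH 10  [10]
POP      []
PUSH 7   [7]
DUP      [7, 7]
POP      [7]
PUSH 3   [7, 3]
OVER     [7, 3, 7]
OVER     [7, 3, 7, 3]
DUP      [7, 3, 7, 3, 3]
ADD      [7, 3, 7, 6]
SUB      [7, 3, 1]
SUB      [7, 2]
PUSH 2   [7, 2, 2]
OVER     [7, 2, 2, 2]
POP      [7, 2, 2]
DUP      [7, 2, 2, 2]

4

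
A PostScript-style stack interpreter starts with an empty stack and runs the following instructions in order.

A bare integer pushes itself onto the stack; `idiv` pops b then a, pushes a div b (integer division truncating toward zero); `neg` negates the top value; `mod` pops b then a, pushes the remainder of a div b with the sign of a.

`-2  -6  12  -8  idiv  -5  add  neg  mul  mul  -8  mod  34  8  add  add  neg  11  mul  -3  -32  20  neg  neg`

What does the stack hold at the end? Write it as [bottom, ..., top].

-2   → [-2]
-6   → [-2, -6]
12   → [-2, -6, 12]
-8   → [-2, -6, 12, -8]
idiv → [-2, -6, -1]
-5   → [-2, -6, -1, -5]
add  → [-2, -6, -6]
neg  → [-2, -6, 6]
mul  → [-2, -36]
mul  → [72]
-8   → [72, -8]
mod  → [0]
34   → [0, 34]
8    → [0, 34, 8]
add  → [0, 42]
add  → [42]
neg  → [-42]
11   → [-42, 11]
mul  → [-462]
-3   → [-462, -3]
-32  → [-462, -3, -32]
20   → [-462, -3, -32, 20]
neg  → [-462, -3, -32, -20]
neg  → [-462, -3, -32, 20]

[-462, -3, -32, 20]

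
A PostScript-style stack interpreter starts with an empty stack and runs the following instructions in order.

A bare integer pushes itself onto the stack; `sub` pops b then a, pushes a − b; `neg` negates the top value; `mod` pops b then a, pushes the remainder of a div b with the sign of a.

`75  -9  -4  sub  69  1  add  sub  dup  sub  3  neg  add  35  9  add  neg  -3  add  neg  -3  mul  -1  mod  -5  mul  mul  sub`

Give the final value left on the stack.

75  : [75]
-9  : [75, -9]
-4  : [75, -9, -4]
sub : [75, -5]
69  : [75, -5, 69]
1   : [75, -5, 69, 1]
add : [75, -5, 70]
sub : [75, -75]
dup : [75, -75, -75]
sub : [75, 0]
3   : [75, 0, 3]
neg : [75, 0, -3]
add : [75, -3]
35  : [75, -3, 35]
9   : [75, -3, 35, 9]
add : [75, -3, 44]
neg : [75, -3, -44]
-3  : [75, -3, -44, -3]
add : [75, -3, -47]
neg : [75, -3, 47]
-3  : [75, -3, 47, -3]
mul : [75, -3, -141]
-1  : [75, -3, -141, -1]
mod : [75, -3, 0]
-5  : [75, -3, 0, -5]
mul : [75, -3, 0]
mul : [75, 0]
sub : [75]

75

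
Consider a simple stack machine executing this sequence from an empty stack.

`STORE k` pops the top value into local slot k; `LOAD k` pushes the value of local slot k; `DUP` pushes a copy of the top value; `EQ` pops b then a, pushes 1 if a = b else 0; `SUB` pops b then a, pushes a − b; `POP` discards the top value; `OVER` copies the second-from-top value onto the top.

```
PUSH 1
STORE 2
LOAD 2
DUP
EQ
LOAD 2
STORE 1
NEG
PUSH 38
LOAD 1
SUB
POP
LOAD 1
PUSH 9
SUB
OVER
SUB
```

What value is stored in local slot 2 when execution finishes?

1

PUSH 1   1
STORE 2  (empty)
LOAD 2   1
DUP      1 1
EQ       1
LOAD 2   1 1
STORE 1  1
NEG      -1
PUSH 38  -1 38
LOAD 1   -1 38 1
SUB      -1 37
POP      -1
LOAD 1   -1 1
PUSH 9   -1 1 9
SUB      -1 -8
OVER     -1 -8 -1
SUB      -1 -7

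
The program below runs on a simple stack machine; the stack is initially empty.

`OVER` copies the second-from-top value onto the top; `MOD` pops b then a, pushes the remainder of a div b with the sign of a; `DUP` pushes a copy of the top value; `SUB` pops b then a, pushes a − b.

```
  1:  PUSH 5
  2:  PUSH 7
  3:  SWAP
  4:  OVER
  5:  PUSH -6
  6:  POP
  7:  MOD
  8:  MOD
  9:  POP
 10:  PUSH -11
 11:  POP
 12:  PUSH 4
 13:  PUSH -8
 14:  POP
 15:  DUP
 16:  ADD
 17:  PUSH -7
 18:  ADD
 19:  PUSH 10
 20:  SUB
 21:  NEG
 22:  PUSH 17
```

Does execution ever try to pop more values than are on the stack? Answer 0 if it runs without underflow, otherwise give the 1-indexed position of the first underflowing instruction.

PUSH 5   : 5
PUSH 7   : 5 7
SWAP     : 7 5
OVER     : 7 5 7
PUSH -6  : 7 5 7 -6
POP      : 7 5 7
MOD      : 7 5
MOD      : 2
POP      : (empty)
PUSH -11 : -11
POP      : (empty)
PUSH 4   : 4
PUSH -8  : 4 -8
POP      : 4
DUP      : 4 4
ADD      : 8
PUSH -7  : 8 -7
ADD      : 1
PUSH 10  : 1 10
SUB      : -9
NEG      : 9
PUSH 17  : 9 17

0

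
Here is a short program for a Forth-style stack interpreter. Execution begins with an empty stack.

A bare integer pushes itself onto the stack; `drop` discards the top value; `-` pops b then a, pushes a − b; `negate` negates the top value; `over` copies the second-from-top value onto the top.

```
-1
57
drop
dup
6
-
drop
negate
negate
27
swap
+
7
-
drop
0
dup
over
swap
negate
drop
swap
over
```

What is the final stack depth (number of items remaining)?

3

-1     -> -1
57     -> -1 57
drop   -> -1
dup    -> -1 -1
6      -> -1 -1 6
-      -> -1 -7
drop   -> -1
negate -> 1
negate -> -1
27     -> -1 27
swap   -> 27 -1
+      -> 26
7      -> 26 7
-      -> 19
drop   -> (empty)
0      -> 0
dup    -> 0 0
over   -> 0 0 0
swap   -> 0 0 0
negate -> 0 0 0
drop   -> 0 0
swap   -> 0 0
over   -> 0 0 0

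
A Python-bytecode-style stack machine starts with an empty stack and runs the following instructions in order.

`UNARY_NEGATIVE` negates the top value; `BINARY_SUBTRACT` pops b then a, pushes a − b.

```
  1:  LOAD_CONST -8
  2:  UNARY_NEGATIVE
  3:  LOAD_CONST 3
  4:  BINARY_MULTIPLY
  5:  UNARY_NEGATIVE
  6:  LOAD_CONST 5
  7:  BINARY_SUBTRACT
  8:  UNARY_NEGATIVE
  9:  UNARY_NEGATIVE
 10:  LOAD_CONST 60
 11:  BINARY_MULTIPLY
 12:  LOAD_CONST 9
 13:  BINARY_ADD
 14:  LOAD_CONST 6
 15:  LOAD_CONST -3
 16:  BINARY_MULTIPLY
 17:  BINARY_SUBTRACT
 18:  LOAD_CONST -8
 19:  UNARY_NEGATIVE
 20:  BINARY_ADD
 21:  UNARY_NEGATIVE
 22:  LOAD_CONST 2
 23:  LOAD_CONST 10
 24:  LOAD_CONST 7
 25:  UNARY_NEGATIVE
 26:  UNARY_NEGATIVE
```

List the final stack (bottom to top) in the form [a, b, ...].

LOAD_CONST -8   : [-8]
UNARY_NEGATIVE  : [8]
LOAD_CONST 3    : [8, 3]
BINARY_MULTIPLY : [24]
UNARY_NEGATIVE  : [-24]
LOAD_CONST 5    : [-24, 5]
BINARY_SUBTRACT : [-29]
UNARY_NEGATIVE  : [29]
UNARY_NEGATIVE  : [-29]
LOAD_CONST 60   : [-29, 60]
BINARY_MULTIPLY : [-1740]
LOAD_CONST 9    : [-1740, 9]
BINARY_ADD      : [-1731]
LOAD_CONST 6    : [-1731, 6]
LOAD_CONST -3   : [-1731, 6, -3]
BINARY_MULTIPLY : [-1731, -18]
BINARY_SUBTRACT : [-1713]
LOAD_CONST -8   : [-1713, -8]
UNARY_NEGATIVE  : [-1713, 8]
BINARY_ADD      : [-1705]
UNARY_NEGATIVE  : [1705]
LOAD_CONST 2    : [1705, 2]
LOAD_CONST 10   : [1705, 2, 10]
LOAD_CONST 7    : [1705, 2, 10, 7]
UNARY_NEGATIVE  : [1705, 2, 10, -7]
UNARY_NEGATIVE  : [1705, 2, 10, 7]

[1705, 2, 10, 7]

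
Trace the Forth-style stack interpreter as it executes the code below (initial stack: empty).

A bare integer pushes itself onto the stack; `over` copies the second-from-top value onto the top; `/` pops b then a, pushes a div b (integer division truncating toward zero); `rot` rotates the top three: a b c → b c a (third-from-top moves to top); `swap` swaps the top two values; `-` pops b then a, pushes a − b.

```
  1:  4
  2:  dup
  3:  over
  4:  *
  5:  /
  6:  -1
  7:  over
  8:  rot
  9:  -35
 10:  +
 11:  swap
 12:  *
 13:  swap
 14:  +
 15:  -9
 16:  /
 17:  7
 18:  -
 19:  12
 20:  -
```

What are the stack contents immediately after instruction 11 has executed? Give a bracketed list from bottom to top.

[-1, -35, 0]

4     [4]
dup   [4, 4]
over  [4, 4, 4]
*     [4, 16]
/     [0]
-1    [0, -1]
over  [0, -1, 0]
rot   [-1, 0, 0]
-35   [-1, 0, 0, -35]
+     [-1, 0, -35]
swap  [-1, -35, 0]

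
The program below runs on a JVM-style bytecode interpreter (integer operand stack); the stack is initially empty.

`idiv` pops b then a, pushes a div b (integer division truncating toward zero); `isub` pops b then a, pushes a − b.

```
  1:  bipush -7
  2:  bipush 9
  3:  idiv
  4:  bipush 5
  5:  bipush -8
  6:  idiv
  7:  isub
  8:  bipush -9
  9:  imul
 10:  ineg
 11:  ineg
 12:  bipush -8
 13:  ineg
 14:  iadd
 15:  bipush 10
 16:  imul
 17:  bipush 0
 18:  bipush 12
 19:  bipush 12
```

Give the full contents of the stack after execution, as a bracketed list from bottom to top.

bipush -7 : -7
bipush 9  : -7 9
idiv      : 0
bipush 5  : 0 5
bipush -8 : 0 5 -8
idiv      : 0 0
isub      : 0
bipush -9 : 0 -9
imul      : 0
ineg      : 0
ineg      : 0
bipush -8 : 0 -8
ineg      : 0 8
iadd      : 8
bipush 10 : 8 10
imul      : 80
bipush 0  : 80 0
bipush 12 : 80 0 12
bipush 12 : 80 0 12 12

[80, 0, 12, 12]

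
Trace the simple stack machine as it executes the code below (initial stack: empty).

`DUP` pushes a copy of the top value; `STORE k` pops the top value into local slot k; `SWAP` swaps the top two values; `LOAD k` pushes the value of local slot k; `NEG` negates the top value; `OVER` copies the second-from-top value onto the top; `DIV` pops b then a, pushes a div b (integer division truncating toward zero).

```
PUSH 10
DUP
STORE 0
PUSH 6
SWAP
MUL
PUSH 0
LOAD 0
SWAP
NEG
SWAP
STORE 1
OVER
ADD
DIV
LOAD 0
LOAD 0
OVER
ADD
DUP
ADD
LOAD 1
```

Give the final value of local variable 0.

PUSH 10 : [10]
DUP     : [10, 10]
STORE 0 : [10]
PUSH 6  : [10, 6]
SWAP    : [6, 10]
MUL     : [60]
PUSH 0  : [60, 0]
LOAD 0  : [60, 0, 10]
SWAP    : [60, 10, 0]
NEG     : [60, 10, 0]
SWAP    : [60, 0, 10]
STORE 1 : [60, 0]
OVER    : [60, 0, 60]
ADD     : [60, 60]
DIV     : [1]
LOAD 0  : [1, 10]
LOAD 0  : [1, 10, 10]
OVER    : [1, 10, 10, 10]
ADD     : [1, 10, 20]
DUP     : [1, 10, 20, 20]
ADD     : [1, 10, 40]
LOAD 1  : [1, 10, 40, 10]

10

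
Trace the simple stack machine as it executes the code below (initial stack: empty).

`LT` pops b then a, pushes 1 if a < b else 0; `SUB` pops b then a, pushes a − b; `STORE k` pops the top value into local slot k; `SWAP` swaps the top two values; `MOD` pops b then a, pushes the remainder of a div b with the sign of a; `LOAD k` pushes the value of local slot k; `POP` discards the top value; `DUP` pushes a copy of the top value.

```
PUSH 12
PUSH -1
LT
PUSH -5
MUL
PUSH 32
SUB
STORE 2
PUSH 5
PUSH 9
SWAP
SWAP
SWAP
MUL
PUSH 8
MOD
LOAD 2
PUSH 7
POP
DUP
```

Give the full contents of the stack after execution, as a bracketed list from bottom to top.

PUSH 12 : 12
PUSH -1 : 12 -1
LT      : 0
PUSH -5 : 0 -5
MUL     : 0
PUSH 32 : 0 32
SUB     : -32
STORE 2 : (empty)
PUSH 5  : 5
PUSH 9  : 5 9
SWAP    : 9 5
SWAP    : 5 9
SWAP    : 9 5
MUL     : 45
PUSH 8  : 45 8
MOD     : 5
LOAD 2  : 5 -32
PUSH 7  : 5 -32 7
POP     : 5 -32
DUP     : 5 -32 -32

[5, -32, -32]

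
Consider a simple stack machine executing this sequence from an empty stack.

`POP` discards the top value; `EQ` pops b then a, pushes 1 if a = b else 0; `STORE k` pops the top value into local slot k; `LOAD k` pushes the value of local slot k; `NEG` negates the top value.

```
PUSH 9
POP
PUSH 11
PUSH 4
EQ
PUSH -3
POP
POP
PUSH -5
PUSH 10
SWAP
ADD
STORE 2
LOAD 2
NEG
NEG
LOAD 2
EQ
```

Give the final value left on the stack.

PUSH 9  -> [9]
POP     -> []
PUSH 11 -> [11]
PUSH 4  -> [11, 4]
EQ      -> [0]
PUSH -3 -> [0, -3]
POP     -> [0]
POP     -> []
PUSH -5 -> [-5]
PUSH 10 -> [-5, 10]
SWAP    -> [10, -5]
ADD     -> [5]
STORE 2 -> []
LOAD 2  -> [5]
NEG     -> [-5]
NEG     -> [5]
LOAD 2  -> [5, 5]
EQ      -> [1]

1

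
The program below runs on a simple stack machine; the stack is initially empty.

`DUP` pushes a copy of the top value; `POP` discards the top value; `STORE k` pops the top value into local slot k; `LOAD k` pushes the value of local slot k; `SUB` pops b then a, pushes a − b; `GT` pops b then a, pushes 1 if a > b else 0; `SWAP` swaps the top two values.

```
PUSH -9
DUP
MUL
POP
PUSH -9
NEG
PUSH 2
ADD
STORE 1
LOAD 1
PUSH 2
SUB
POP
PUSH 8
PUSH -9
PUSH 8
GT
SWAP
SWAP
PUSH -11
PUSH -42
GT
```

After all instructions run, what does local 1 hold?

11

PUSH -9  -> -9
DUP      -> -9 -9
MUL      -> 81
POP      -> (empty)
PUSH -9  -> -9
NEG      -> 9
PUSH 2   -> 9 2
ADD      -> 11
STORE 1  -> (empty)
LOAD 1   -> 11
PUSH 2   -> 11 2
SUB      -> 9
POP      -> (empty)
PUSH 8   -> 8
PUSH -9  -> 8 -9
PUSH 8   -> 8 -9 8
GT       -> 8 0
SWAP     -> 0 8
SWAP     -> 8 0
PUSH -11 -> 8 0 -11
PUSH -42 -> 8 0 -11 -42
GT       -> 8 0 1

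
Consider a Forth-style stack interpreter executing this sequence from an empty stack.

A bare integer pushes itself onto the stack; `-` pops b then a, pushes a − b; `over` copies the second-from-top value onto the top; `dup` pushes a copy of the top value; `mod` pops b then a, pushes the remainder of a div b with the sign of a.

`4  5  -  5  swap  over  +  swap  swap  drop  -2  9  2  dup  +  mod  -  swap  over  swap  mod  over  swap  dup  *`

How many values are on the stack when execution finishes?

3

4    → [4]
5    → [4, 5]
-    → [-1]
5    → [-1, 5]
swap → [5, -1]
over → [5, -1, 5]
+    → [5, 4]
swap → [4, 5]
swap → [5, 4]
drop → [5]
-2   → [5, -2]
9    → [5, -2, 9]
2    → [5, -2, 9, 2]
dup  → [5, -2, 9, 2, 2]
+    → [5, -2, 9, 4]
mod  → [5, -2, 1]
-    → [5, -3]
swap → [-3, 5]
over → [-3, 5, -3]
swap → [-3, -3, 5]
mod  → [-3, -3]
over → [-3, -3, -3]
swap → [-3, -3, -3]
dup  → [-3, -3, -3, -3]
*    → [-3, -3, 9]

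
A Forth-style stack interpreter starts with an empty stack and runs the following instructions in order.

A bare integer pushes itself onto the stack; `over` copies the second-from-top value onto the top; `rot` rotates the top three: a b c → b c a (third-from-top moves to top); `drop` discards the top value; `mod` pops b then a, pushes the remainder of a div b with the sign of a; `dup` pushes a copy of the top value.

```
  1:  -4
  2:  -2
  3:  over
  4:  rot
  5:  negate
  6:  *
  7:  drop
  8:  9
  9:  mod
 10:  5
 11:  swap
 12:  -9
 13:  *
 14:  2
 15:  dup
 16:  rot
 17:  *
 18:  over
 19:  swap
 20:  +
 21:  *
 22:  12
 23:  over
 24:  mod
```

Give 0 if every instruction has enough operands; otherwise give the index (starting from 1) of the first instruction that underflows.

0

-4     : -4
-2     : -4 -2
over   : -4 -2 -4
rot    : -2 -4 -4
negate : -2 -4 4
*      : -2 -16
drop   : -2
9      : -2 9
mod    : -2
5      : -2 5
swap   : 5 -2
-9     : 5 -2 -9
*      : 5 18
2      : 5 18 2
dup    : 5 18 2 2
rot    : 5 2 2 18
*      : 5 2 36
over   : 5 2 36 2
swap   : 5 2 2 36
+      : 5 2 38
*      : 5 76
12     : 5 76 12
over   : 5 76 12 76
mod    : 5 76 12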